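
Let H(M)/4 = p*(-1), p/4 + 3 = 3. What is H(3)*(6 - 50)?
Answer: 0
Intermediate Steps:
p = 0 (p = -12 + 4*3 = -12 + 12 = 0)
H(M) = 0 (H(M) = 4*(0*(-1)) = 4*0 = 0)
H(3)*(6 - 50) = 0*(6 - 50) = 0*(-44) = 0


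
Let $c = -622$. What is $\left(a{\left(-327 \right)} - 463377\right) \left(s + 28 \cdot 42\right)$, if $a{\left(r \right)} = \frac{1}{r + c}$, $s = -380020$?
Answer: $\frac{166594669161256}{949} \approx 1.7555 \cdot 10^{11}$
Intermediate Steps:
$a{\left(r \right)} = \frac{1}{-622 + r}$ ($a{\left(r \right)} = \frac{1}{r - 622} = \frac{1}{-622 + r}$)
$\left(a{\left(-327 \right)} - 463377\right) \left(s + 28 \cdot 42\right) = \left(\frac{1}{-622 - 327} - 463377\right) \left(-380020 + 28 \cdot 42\right) = \left(\frac{1}{-949} - 463377\right) \left(-380020 + 1176\right) = \left(- \frac{1}{949} - 463377\right) \left(-378844\right) = \left(- \frac{439744774}{949}\right) \left(-378844\right) = \frac{166594669161256}{949}$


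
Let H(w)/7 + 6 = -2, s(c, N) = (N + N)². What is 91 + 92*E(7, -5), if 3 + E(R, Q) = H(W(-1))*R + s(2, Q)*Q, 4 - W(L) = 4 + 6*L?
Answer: -82249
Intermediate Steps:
s(c, N) = 4*N² (s(c, N) = (2*N)² = 4*N²)
W(L) = -6*L (W(L) = 4 - (4 + 6*L) = 4 + (-4 - 6*L) = -6*L)
H(w) = -56 (H(w) = -42 + 7*(-2) = -42 - 14 = -56)
E(R, Q) = -3 - 56*R + 4*Q³ (E(R, Q) = -3 + (-56*R + (4*Q²)*Q) = -3 + (-56*R + 4*Q³) = -3 - 56*R + 4*Q³)
91 + 92*E(7, -5) = 91 + 92*(-3 - 56*7 + 4*(-5)³) = 91 + 92*(-3 - 392 + 4*(-125)) = 91 + 92*(-3 - 392 - 500) = 91 + 92*(-895) = 91 - 82340 = -82249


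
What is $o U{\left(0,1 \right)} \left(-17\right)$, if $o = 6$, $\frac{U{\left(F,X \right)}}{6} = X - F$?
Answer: $-612$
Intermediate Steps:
$U{\left(F,X \right)} = - 6 F + 6 X$ ($U{\left(F,X \right)} = 6 \left(X - F\right) = - 6 F + 6 X$)
$o U{\left(0,1 \right)} \left(-17\right) = 6 \left(\left(-6\right) 0 + 6 \cdot 1\right) \left(-17\right) = 6 \left(0 + 6\right) \left(-17\right) = 6 \cdot 6 \left(-17\right) = 36 \left(-17\right) = -612$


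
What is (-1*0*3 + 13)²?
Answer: 169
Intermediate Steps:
(-1*0*3 + 13)² = (0*3 + 13)² = (0 + 13)² = 13² = 169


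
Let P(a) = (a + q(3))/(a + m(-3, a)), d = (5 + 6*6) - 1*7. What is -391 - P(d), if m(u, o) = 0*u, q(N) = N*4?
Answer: -6670/17 ≈ -392.35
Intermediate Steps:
q(N) = 4*N
d = 34 (d = (5 + 36) - 7 = 41 - 7 = 34)
m(u, o) = 0
P(a) = (12 + a)/a (P(a) = (a + 4*3)/(a + 0) = (a + 12)/a = (12 + a)/a)
-391 - P(d) = -391 - (12 + 34)/34 = -391 - 46/34 = -391 - 1*23/17 = -391 - 23/17 = -6670/17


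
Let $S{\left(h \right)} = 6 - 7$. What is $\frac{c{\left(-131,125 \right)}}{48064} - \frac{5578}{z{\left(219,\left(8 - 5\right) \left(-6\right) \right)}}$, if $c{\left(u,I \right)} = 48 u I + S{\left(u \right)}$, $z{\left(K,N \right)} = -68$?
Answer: $\frac{53663231}{817088} \approx 65.676$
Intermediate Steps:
$S{\left(h \right)} = -1$
$c{\left(u,I \right)} = -1 + 48 I u$ ($c{\left(u,I \right)} = 48 u I - 1 = 48 I u - 1 = -1 + 48 I u$)
$\frac{c{\left(-131,125 \right)}}{48064} - \frac{5578}{z{\left(219,\left(8 - 5\right) \left(-6\right) \right)}} = \frac{-1 + 48 \cdot 125 \left(-131\right)}{48064} - \frac{5578}{-68} = \left(-1 - 786000\right) \frac{1}{48064} - - \frac{2789}{34} = \left(-786001\right) \frac{1}{48064} + \frac{2789}{34} = - \frac{786001}{48064} + \frac{2789}{34} = \frac{53663231}{817088}$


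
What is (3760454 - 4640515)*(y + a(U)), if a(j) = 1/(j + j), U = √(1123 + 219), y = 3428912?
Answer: -3017651723632 - 880061*√1342/2684 ≈ -3.0177e+12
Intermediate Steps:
U = √1342 ≈ 36.633
a(j) = 1/(2*j)
(3760454 - 4640515)*(y + a(U)) = (3760454 - 4640515)*(3428912 + 1/(2*(√1342))) = -880061*(3428912 + (√1342/1342)/2) = -880061*(3428912 + √1342/2684) = -3017651723632 - 880061*√1342/2684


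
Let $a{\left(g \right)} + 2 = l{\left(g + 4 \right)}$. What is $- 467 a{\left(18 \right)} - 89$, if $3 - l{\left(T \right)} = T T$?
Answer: $225472$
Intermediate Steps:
$l{\left(T \right)} = 3 - T^{2}$ ($l{\left(T \right)} = 3 - T T = 3 - T^{2}$)
$a{\left(g \right)} = 1 - \left(4 + g\right)^{2}$ ($a{\left(g \right)} = -2 - \left(-3 + \left(g + 4\right)^{2}\right) = -2 - \left(-3 + \left(4 + g\right)^{2}\right) = 1 - \left(4 + g\right)^{2}$)
$- 467 a{\left(18 \right)} - 89 = - 467 \left(1 - \left(4 + 18\right)^{2}\right) - 89 = - 467 \left(1 - 22^{2}\right) - 89 = - 467 \left(1 - 484\right) - 89 = \left(-467\right) \left(-483\right) - 89 = 225561 - 89 = 225472$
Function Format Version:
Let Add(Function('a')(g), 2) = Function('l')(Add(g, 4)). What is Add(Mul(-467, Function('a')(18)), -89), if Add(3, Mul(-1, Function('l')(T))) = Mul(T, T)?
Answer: 225472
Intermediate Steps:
Function('l')(T) = Add(3, Mul(-1, Pow(T, 2))) (Function('l')(T) = Add(3, Mul(-1, Mul(T, T))) = Add(3, Mul(-1, Pow(T, 2))))
Function('a')(g) = Add(1, Mul(-1, Pow(Add(4, g), 2))) (Function('a')(g) = Add(-2, Add(3, Mul(-1, Pow(Add(g, 4), 2)))) = Add(-2, Add(3, Mul(-1, Pow(Add(4, g), 2)))) = Add(1, Mul(-1, Pow(Add(4, g), 2))))
Add(Mul(-467, Function('a')(18)), -89) = Add(Mul(-467, Add(1, Mul(-1, Pow(Add(4, 18), 2)))), -89) = Add(Mul(-467, Add(1, Mul(-1, Pow(22, 2)))), -89) = Add(Mul(-467, Add(1, Mul(-1, 484))), -89) = Add(Mul(-467, Add(1, -484)), -89) = Add(Mul(-467, -483), -89) = Add(225561, -89) = 225472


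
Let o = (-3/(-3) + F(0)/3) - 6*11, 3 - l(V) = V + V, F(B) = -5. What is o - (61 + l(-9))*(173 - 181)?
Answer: 1768/3 ≈ 589.33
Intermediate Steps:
l(V) = 3 - 2*V (l(V) = 3 - (V + V) = 3 - 2*V)
o = -200/3 (o = (-3/(-3) - 5/3) - 6*11 = (-3*(-1/3) - 5*1/3) - 66 = (1 - 5/3) - 66 = -2/3 - 66 = -200/3 ≈ -66.667)
o - (61 + l(-9))*(173 - 181) = -200/3 - (61 + (3 - 2*(-9)))*(173 - 181) = -200/3 - (61 + (3 + 18))*(-8) = -200/3 - (61 + 21)*(-8) = -200/3 - 82*(-8) = -200/3 - 1*(-656) = -200/3 + 656 = 1768/3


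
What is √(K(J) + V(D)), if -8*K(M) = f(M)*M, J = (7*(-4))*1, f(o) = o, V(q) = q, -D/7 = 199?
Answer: I*√1491 ≈ 38.613*I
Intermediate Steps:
D = -1393 (D = -7*199 = -1393)
J = -28 (J = -28*1 = -28)
K(M) = -M²/8 (K(M) = -M*M/8 = -M²/8)
√(K(J) + V(D)) = √(-⅛*(-28)² - 1393) = √(-⅛*784 - 1393) = √(-98 - 1393) = √(-1491) = I*√1491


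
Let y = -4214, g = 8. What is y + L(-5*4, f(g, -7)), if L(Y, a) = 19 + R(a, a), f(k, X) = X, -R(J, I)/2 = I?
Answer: -4181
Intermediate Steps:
R(J, I) = -2*I
L(Y, a) = 19 - 2*a
y + L(-5*4, f(g, -7)) = -4214 + (19 - 2*(-7)) = -4214 + (19 + 14) = -4214 + 33 = -4181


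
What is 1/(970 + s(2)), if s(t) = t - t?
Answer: 1/970 ≈ 0.0010309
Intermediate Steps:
s(t) = 0
1/(970 + s(2)) = 1/(970 + 0) = 1/970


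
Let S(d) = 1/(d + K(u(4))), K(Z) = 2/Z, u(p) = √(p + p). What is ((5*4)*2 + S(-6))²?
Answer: 7997586/5041 - 5656*√2/5041 ≈ 1584.9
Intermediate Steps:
u(p) = √2*√p (u(p) = √(2*p) = √2*√p)
S(d) = 1/(d + √2/2) (S(d) = 1/(d + 2/((√2*√4))) = 1/(d + 2/((√2*2))) = 1/(d + 2/((2*√2))) = 1/(d + 2*(√2/4)) = 1/(d + √2/2))
((5*4)*2 + S(-6))² = ((5*4)*2 + 2/(√2 + 2*(-6)))² = (20*2 + 2/(√2 - 12))² = (40 + 2/(-12 + √2))²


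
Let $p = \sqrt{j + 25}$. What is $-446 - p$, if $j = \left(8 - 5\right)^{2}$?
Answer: $-446 - \sqrt{34} \approx -451.83$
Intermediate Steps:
$j = 9$ ($j = 3^{2} = 9$)
$p = \sqrt{34}$ ($p = \sqrt{9 + 25} = \sqrt{34} \approx 5.8309$)
$-446 - p = -446 - \sqrt{34}$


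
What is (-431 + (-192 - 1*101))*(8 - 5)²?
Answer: -6516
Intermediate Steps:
(-431 + (-192 - 1*101))*(8 - 5)² = (-431 + (-192 - 101))*3² = (-431 - 293)*9 = -724*9 = -6516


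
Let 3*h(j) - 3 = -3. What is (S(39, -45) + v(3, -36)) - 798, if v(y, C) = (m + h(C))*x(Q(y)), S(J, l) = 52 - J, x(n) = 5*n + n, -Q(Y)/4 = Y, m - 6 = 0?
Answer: -1217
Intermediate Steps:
m = 6 (m = 6 + 0 = 6)
h(j) = 0 (h(j) = 1 + (1/3)*(-3) = 1 - 1 = 0)
Q(Y) = -4*Y
x(n) = 6*n
v(y, C) = -144*y (v(y, C) = (6 + 0)*(6*(-4*y)) = 6*(-24*y) = -144*y)
(S(39, -45) + v(3, -36)) - 798 = ((52 - 1*39) - 144*3) - 798 = ((52 - 39) - 432) - 798 = (13 - 432) - 798 = -419 - 798 = -1217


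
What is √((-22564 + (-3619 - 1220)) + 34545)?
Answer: √7142 ≈ 84.510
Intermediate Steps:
√((-22564 + (-3619 - 1220)) + 34545) = √((-22564 - 4839) + 34545) = √(-27403 + 34545) = √7142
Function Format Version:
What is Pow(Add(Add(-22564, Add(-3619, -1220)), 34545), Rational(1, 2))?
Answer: Pow(7142, Rational(1, 2)) ≈ 84.510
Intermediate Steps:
Pow(Add(Add(-22564, Add(-3619, -1220)), 34545), Rational(1, 2)) = Pow(Add(Add(-22564, -4839), 34545), Rational(1, 2)) = Pow(Add(-27403, 34545), Rational(1, 2)) = Pow(7142, Rational(1, 2))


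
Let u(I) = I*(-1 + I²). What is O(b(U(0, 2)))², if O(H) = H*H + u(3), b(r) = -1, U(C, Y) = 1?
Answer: 625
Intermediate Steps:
O(H) = 24 + H² (O(H) = H*H + (3³ - 1*3) = H² + (27 - 3) = H² + 24 = 24 + H²)
O(b(U(0, 2)))² = (24 + (-1)²)² = (24 + 1)² = 25² = 625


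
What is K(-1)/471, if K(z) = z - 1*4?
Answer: -5/471 ≈ -0.010616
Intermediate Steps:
K(z) = -4 + z (K(z) = z - 4 = -4 + z)
K(-1)/471 = (-4 - 1)/471 = (1/471)*(-5) = -5/471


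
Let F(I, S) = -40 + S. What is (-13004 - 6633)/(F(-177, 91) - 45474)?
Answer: 19637/45423 ≈ 0.43231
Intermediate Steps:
(-13004 - 6633)/(F(-177, 91) - 45474) = (-13004 - 6633)/((-40 + 91) - 45474) = -19637/(51 - 45474) = -19637/(-45423) = -19637*(-1/45423) = 19637/45423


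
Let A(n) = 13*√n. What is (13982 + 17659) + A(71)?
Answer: 31641 + 13*√71 ≈ 31751.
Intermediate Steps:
(13982 + 17659) + A(71) = (13982 + 17659) + 13*√71 = 31641 + 13*√71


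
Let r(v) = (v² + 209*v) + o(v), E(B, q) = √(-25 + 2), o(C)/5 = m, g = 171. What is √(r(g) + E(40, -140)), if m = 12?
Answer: √(65040 + I*√23) ≈ 255.03 + 0.0094*I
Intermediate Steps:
o(C) = 60 (o(C) = 5*12 = 60)
E(B, q) = I*√23 (E(B, q) = √(-23) = I*√23)
r(v) = 60 + v² + 209*v (r(v) = (v² + 209*v) + 60 = 60 + v² + 209*v)
√(r(g) + E(40, -140)) = √((60 + 171² + 209*171) + I*√23) = √((60 + 29241 + 35739) + I*√23) = √(65040 + I*√23)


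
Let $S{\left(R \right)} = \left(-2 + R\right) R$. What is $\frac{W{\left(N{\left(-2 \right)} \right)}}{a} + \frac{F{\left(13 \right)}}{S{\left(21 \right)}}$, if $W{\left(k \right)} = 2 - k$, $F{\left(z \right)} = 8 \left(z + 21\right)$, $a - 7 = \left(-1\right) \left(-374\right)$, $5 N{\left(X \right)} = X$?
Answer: $\frac{174316}{253365} \approx 0.688$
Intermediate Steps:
$N{\left(X \right)} = \frac{X}{5}$
$a = 381$ ($a = 7 - -374 = 7 + 374 = 381$)
$F{\left(z \right)} = 168 + 8 z$ ($F{\left(z \right)} = 8 \left(21 + z\right) = 168 + 8 z$)
$S{\left(R \right)} = R \left(-2 + R\right)$
$\frac{W{\left(N{\left(-2 \right)} \right)}}{a} + \frac{F{\left(13 \right)}}{S{\left(21 \right)}} = \frac{2 - \frac{1}{5} \left(-2\right)}{381} + \frac{168 + 8 \cdot 13}{21 \left(-2 + 21\right)} = \left(2 - - \frac{2}{5}\right) \frac{1}{381} + \frac{168 + 104}{21 \cdot 19} = \left(2 + \frac{2}{5}\right) \frac{1}{381} + \frac{272}{399} = \frac{12}{5} \cdot \frac{1}{381} + 272 \cdot \frac{1}{399} = \frac{4}{635} + \frac{272}{399} = \frac{174316}{253365}$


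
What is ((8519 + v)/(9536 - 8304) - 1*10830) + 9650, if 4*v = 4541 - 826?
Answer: -5777249/4928 ≈ -1172.3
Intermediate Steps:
v = 3715/4 (v = (4541 - 826)/4 = (¼)*3715 = 3715/4 ≈ 928.75)
((8519 + v)/(9536 - 8304) - 1*10830) + 9650 = ((8519 + 3715/4)/(9536 - 8304) - 1*10830) + 9650 = ((37791/4)/1232 - 10830) + 9650 = ((37791/4)*(1/1232) - 10830) + 9650 = (37791/4928 - 10830) + 9650 = -53332449/4928 + 9650 = -5777249/4928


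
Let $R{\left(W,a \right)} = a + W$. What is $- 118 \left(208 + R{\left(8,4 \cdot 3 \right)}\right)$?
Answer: $-26904$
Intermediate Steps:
$R{\left(W,a \right)} = W + a$
$- 118 \left(208 + R{\left(8,4 \cdot 3 \right)}\right) = - 118 \left(208 + \left(8 + 4 \cdot 3\right)\right) = - 118 \left(208 + \left(8 + 12\right)\right) = - 118 \left(208 + 20\right) = \left(-118\right) 228 = -26904$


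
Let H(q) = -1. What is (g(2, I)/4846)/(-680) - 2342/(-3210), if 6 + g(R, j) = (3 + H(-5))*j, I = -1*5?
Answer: 48234982/66111555 ≈ 0.72960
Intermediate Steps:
I = -5
g(R, j) = -6 + 2*j (g(R, j) = -6 + (3 - 1)*j = -6 + 2*j)
(g(2, I)/4846)/(-680) - 2342/(-3210) = ((-6 + 2*(-5))/4846)/(-680) - 2342/(-3210) = ((-6 - 10)*(1/4846))*(-1/680) - 2342*(-1/3210) = -16*1/4846*(-1/680) + 1171/1605 = -8/2423*(-1/680) + 1171/1605 = 1/205955 + 1171/1605 = 48234982/66111555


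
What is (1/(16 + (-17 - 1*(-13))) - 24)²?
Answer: 82369/144 ≈ 572.01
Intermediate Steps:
(1/(16 + (-17 - 1*(-13))) - 24)² = (1/(16 + (-17 + 13)) - 24)² = (1/(16 - 4) - 24)² = (1/12 - 24)² = (-287/12)² = 82369/144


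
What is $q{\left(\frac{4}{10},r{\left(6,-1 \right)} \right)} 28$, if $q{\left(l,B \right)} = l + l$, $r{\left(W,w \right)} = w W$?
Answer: $\frac{112}{5} \approx 22.4$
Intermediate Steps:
$r{\left(W,w \right)} = W w$
$q{\left(l,B \right)} = 2 l$
$q{\left(\frac{4}{10},r{\left(6,-1 \right)} \right)} 28 = 2 \cdot \frac{4}{10} \cdot 28 = 2 \cdot 4 \cdot \frac{1}{10} \cdot 28 = 2 \cdot \frac{2}{5} \cdot 28 = \frac{4}{5} \cdot 28 = \frac{112}{5}$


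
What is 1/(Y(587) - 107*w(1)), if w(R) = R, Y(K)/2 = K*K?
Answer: 1/689031 ≈ 1.4513e-6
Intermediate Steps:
Y(K) = 2*K² (Y(K) = 2*(K*K) = 2*K²)
1/(Y(587) - 107*w(1)) = 1/(2*587² - 107*1) = 1/(2*344569 - 107) = 1/(689138 - 107) = 1/689031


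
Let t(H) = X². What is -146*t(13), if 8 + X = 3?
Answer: -3650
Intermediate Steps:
X = -5 (X = -8 + 3 = -5)
t(H) = 25 (t(H) = (-5)² = 25)
-146*t(13) = -146*25 = -3650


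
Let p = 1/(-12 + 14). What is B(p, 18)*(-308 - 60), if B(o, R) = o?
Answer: -184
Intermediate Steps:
p = 1/2 ≈ 0.50000
B(p, 18)*(-308 - 60) = (-308 - 60)/2 = (1/2)*(-368) = -184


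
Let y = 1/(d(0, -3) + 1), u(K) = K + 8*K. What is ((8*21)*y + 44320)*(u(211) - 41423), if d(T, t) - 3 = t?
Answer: -1758343712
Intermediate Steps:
u(K) = 9*K
d(T, t) = 3 + t
y = 1 (y = 1/((3 - 3) + 1) = 1/(0 + 1) = 1/1 = 1)
((8*21)*y + 44320)*(u(211) - 41423) = ((8*21)*1 + 44320)*(9*211 - 41423) = (168*1 + 44320)*(1899 - 41423) = (168 + 44320)*(-39524) = 44488*(-39524) = -1758343712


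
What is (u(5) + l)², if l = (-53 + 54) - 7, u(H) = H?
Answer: 1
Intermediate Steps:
l = -6 (l = 1 - 7 = -6)
(u(5) + l)² = (5 - 6)² = (-1)² = 1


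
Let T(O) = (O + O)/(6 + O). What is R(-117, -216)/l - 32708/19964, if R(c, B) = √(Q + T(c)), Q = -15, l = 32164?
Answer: -8177/4991 + 3*I*√1961/1190068 ≈ -1.6383 + 0.00011163*I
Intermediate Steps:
T(O) = 2*O/(6 + O) (T(O) = (2*O)/(6 + O) = 2*O/(6 + O))
R(c, B) = √(-15 + 2*c/(6 + c))
R(-117, -216)/l - 32708/19964 = √((-90 - 13*(-117))/(6 - 117))/32164 - 32708/19964 = √((-90 + 1521)/(-111))*(1/32164) - 32708*1/19964 = √(-1/111*1431)*(1/32164) - 8177/4991 = √(-477/37)*(1/32164) - 8177/4991 = (3*I*√1961/37)*(1/32164) - 8177/4991 = 3*I*√1961/1190068 - 8177/4991 = -8177/4991 + 3*I*√1961/1190068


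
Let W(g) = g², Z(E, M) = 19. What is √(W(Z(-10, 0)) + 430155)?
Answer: 2*√107629 ≈ 656.14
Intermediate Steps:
√(W(Z(-10, 0)) + 430155) = √(19² + 430155) = √(361 + 430155) = √430516 = 2*√107629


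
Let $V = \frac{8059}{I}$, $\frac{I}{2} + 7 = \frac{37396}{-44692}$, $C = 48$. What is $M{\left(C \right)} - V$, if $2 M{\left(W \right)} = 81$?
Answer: $\frac{97135567}{175120} \approx 554.68$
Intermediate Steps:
$I = - \frac{175120}{11173}$ ($I = -14 + 2 \frac{37396}{-44692} = -14 + 2 \cdot 37396 \left(- \frac{1}{44692}\right) = -14 + 2 \left(- \frac{9349}{11173}\right) = -14 - \frac{18698}{11173} = - \frac{175120}{11173} \approx -15.673$)
$M{\left(W \right)} = \frac{81}{2}$ ($M{\left(W \right)} = \frac{1}{2} \cdot 81 = \frac{81}{2}$)
$V = - \frac{90043207}{175120}$ ($V = \frac{8059}{- \frac{175120}{11173}} = 8059 \left(- \frac{11173}{175120}\right) = - \frac{90043207}{175120} \approx -514.18$)
$M{\left(C \right)} - V = \frac{81}{2} - - \frac{90043207}{175120} = \frac{81}{2} + \frac{90043207}{175120} = \frac{97135567}{175120}$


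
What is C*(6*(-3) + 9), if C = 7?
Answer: -63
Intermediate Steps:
C*(6*(-3) + 9) = 7*(6*(-3) + 9) = 7*(-18 + 9) = 7*(-9) = -63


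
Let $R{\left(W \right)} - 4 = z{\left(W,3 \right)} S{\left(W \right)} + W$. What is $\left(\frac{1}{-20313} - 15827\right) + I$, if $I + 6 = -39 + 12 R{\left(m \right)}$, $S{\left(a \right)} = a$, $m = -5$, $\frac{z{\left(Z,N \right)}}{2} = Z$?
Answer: $- \frac{310463893}{20313} \approx -15284.0$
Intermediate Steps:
$z{\left(Z,N \right)} = 2 Z$
$R{\left(W \right)} = 4 + W + 2 W^{2}$ ($R{\left(W \right)} = 4 + \left(2 W W + W\right) = 4 + \left(2 W^{2} + W\right) = 4 + \left(W + 2 W^{2}\right) = 4 + W + 2 W^{2}$)
$I = 543$ ($I = -6 - \left(39 - 12 \left(4 - 5 + 2 \left(-5\right)^{2}\right)\right) = -6 - \left(39 - 12 \left(4 - 5 + 2 \cdot 25\right)\right) = -6 - \left(39 - 12 \left(4 - 5 + 50\right)\right) = -6 + \left(-39 + 12 \cdot 49\right) = -6 + \left(-39 + 588\right) = -6 + 549 = 543$)
$\left(\frac{1}{-20313} - 15827\right) + I = \left(\frac{1}{-20313} - 15827\right) + 543 = \left(- \frac{1}{20313} - 15827\right) + 543 = - \frac{321493852}{20313} + 543 = - \frac{310463893}{20313}$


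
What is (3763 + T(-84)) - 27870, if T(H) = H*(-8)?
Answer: -23435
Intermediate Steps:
T(H) = -8*H
(3763 + T(-84)) - 27870 = (3763 - 8*(-84)) - 27870 = (3763 + 672) - 27870 = 4435 - 27870 = -23435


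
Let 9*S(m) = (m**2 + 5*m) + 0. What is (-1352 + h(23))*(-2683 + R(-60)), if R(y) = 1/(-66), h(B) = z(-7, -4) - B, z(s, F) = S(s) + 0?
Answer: 2188873519/594 ≈ 3.6850e+6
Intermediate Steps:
S(m) = m**2/9 + 5*m/9 (S(m) = ((m**2 + 5*m) + 0)/9 = (m**2 + 5*m)/9 = m**2/9 + 5*m/9)
z(s, F) = s*(5 + s)/9 (z(s, F) = s*(5 + s)/9 + 0 = s*(5 + s)/9)
h(B) = 14/9 - B (h(B) = (1/9)*(-7)*(5 - 7) - B = (1/9)*(-7)*(-2) - B = 14/9 - B)
R(y) = -1/66
(-1352 + h(23))*(-2683 + R(-60)) = (-1352 + (14/9 - 1*23))*(-2683 - 1/66) = (-1352 + (14/9 - 23))*(-177079/66) = (-1352 - 193/9)*(-177079/66) = -12361/9*(-177079/66) = 2188873519/594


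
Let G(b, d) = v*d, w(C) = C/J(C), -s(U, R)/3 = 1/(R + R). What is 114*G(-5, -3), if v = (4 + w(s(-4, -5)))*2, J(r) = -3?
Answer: -13338/5 ≈ -2667.6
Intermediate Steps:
s(U, R) = -3/(2*R) (s(U, R) = -3/(R + R) = -3*1/(2*R) = -3/(2*R))
w(C) = -C/3 (w(C) = C/(-3) = C*(-⅓) = -C/3)
v = 39/5 (v = (4 - (-1)/(2*(-5)))*2 = (4 - (-1)*(-1)/(2*5))*2 = (4 - ⅓*3/10)*2 = (4 - ⅒)*2 = (39/10)*2 = 39/5 ≈ 7.8000)
G(b, d) = 39*d/5
114*G(-5, -3) = 114*((39/5)*(-3)) = 114*(-117/5) = -13338/5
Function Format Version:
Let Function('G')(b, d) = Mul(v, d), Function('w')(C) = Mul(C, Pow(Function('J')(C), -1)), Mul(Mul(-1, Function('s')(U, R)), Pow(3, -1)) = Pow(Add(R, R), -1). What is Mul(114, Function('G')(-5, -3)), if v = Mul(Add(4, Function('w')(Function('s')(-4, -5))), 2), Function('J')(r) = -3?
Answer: Rational(-13338, 5) ≈ -2667.6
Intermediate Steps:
Function('s')(U, R) = Mul(Rational(-3, 2), Pow(R, -1)) (Function('s')(U, R) = Mul(-3, Pow(Add(R, R), -1)) = Mul(-3, Pow(Mul(2, R), -1)) = Mul(-3, Mul(Rational(1, 2), Pow(R, -1))) = Mul(Rational(-3, 2), Pow(R, -1)))
Function('w')(C) = Mul(Rational(-1, 3), C) (Function('w')(C) = Mul(C, Pow(-3, -1)) = Mul(C, Rational(-1, 3)) = Mul(Rational(-1, 3), C))
v = Rational(39, 5) (v = Mul(Add(4, Mul(Rational(-1, 3), Mul(Rational(-3, 2), Pow(-5, -1)))), 2) = Mul(Add(4, Mul(Rational(-1, 3), Mul(Rational(-3, 2), Rational(-1, 5)))), 2) = Mul(Add(4, Mul(Rational(-1, 3), Rational(3, 10))), 2) = Mul(Add(4, Rational(-1, 10)), 2) = Mul(Rational(39, 10), 2) = Rational(39, 5) ≈ 7.8000)
Function('G')(b, d) = Mul(Rational(39, 5), d)
Mul(114, Function('G')(-5, -3)) = Mul(114, Mul(Rational(39, 5), -3)) = Mul(114, Rational(-117, 5)) = Rational(-13338, 5)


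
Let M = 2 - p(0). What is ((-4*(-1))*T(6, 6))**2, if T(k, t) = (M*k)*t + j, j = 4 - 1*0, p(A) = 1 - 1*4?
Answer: 541696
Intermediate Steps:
p(A) = -3 (p(A) = 1 - 4 = -3)
M = 5 (M = 2 - 1*(-3) = 2 + 3 = 5)
j = 4 (j = 4 + 0 = 4)
T(k, t) = 4 + 5*k*t (T(k, t) = (5*k)*t + 4 = 5*k*t + 4 = 4 + 5*k*t)
((-4*(-1))*T(6, 6))**2 = ((-4*(-1))*(4 + 5*6*6))**2 = (4*(4 + 180))**2 = (4*184)**2 = 736**2 = 541696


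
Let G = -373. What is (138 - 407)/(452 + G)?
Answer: -269/79 ≈ -3.4051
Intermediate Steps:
(138 - 407)/(452 + G) = (138 - 407)/(452 - 373) = -269/79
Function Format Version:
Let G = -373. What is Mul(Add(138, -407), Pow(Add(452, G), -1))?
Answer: Rational(-269, 79) ≈ -3.4051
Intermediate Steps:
Mul(Add(138, -407), Pow(Add(452, G), -1)) = Mul(Add(138, -407), Pow(Add(452, -373), -1)) = Mul(-269, Pow(79, -1)) = Mul(-269, Rational(1, 79)) = Rational(-269, 79)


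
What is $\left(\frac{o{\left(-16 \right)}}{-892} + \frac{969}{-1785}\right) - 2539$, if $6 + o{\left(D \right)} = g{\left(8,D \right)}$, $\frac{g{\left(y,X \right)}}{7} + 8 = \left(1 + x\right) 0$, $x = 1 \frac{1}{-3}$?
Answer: $- \frac{39641179}{15610} \approx -2539.5$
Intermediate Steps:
$x = - \frac{1}{3}$ ($x = 1 \left(- \frac{1}{3}\right) = - \frac{1}{3} \approx -0.33333$)
$g{\left(y,X \right)} = -56$ ($g{\left(y,X \right)} = -56 + 7 \left(1 - \frac{1}{3}\right) 0 = -56 + 7 \cdot \frac{2}{3} \cdot 0 = -56 + 7 \cdot 0 = -56 + 0 = -56$)
$o{\left(D \right)} = -62$ ($o{\left(D \right)} = -6 - 56 = -62$)
$\left(\frac{o{\left(-16 \right)}}{-892} + \frac{969}{-1785}\right) - 2539 = \left(- \frac{62}{-892} + \frac{969}{-1785}\right) - 2539 = \left(\left(-62\right) \left(- \frac{1}{892}\right) + 969 \left(- \frac{1}{1785}\right)\right) - 2539 = \left(\frac{31}{446} - \frac{19}{35}\right) - 2539 = - \frac{7389}{15610} - 2539 = - \frac{39641179}{15610}$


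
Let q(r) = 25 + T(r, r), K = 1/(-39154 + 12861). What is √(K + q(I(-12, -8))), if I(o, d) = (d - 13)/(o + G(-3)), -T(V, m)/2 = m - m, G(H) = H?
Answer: 186*√499567/26293 ≈ 5.0000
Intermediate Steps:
T(V, m) = 0 (T(V, m) = -2*(m - m) = -2*0 = 0)
I(o, d) = (-13 + d)/(-3 + o) (I(o, d) = (d - 13)/(o - 3) = (-13 + d)/(-3 + o))
K = -1/26293 (K = 1/(-26293) = -1/26293 ≈ -3.8033e-5)
q(r) = 25 (q(r) = 25 + 0 = 25)
√(K + q(I(-12, -8))) = √(-1/26293 + 25) = √(657324/26293) = 186*√499567/26293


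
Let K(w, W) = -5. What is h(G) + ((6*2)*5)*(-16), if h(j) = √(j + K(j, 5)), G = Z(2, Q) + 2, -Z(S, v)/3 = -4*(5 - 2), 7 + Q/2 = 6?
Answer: -960 + √33 ≈ -954.26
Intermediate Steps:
Q = -2 (Q = -14 + 2*6 = -14 + 12 = -2)
Z(S, v) = 36 (Z(S, v) = -(-12)*(5 - 2) = -(-12)*3 = -3*(-12) = 36)
G = 38 (G = 36 + 2 = 38)
h(j) = √(-5 + j) (h(j) = √(j - 5) = √(-5 + j))
h(G) + ((6*2)*5)*(-16) = √(-5 + 38) + ((6*2)*5)*(-16) = √33 + (12*5)*(-16) = √33 + 60*(-16) = √33 - 960 = -960 + √33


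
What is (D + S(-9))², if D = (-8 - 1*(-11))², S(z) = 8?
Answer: 289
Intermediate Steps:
D = 9 (D = (-8 + 11)² = 3² = 9)
(D + S(-9))² = (9 + 8)² = 17² = 289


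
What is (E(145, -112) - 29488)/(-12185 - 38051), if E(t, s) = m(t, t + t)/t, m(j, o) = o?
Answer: 14743/25118 ≈ 0.58695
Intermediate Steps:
E(t, s) = 2 (E(t, s) = (t + t)/t = (2*t)/t = 2)
(E(145, -112) - 29488)/(-12185 - 38051) = (2 - 29488)/(-12185 - 38051) = -29486/(-50236) = -29486*(-1/50236) = 14743/25118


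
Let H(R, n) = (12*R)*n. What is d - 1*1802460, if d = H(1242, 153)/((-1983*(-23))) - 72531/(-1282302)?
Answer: -169747288236737/94177958 ≈ -1.8024e+6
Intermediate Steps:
H(R, n) = 12*R*n
d = 4713939943/94177958 (d = (12*1242*153)/((-1983*(-23))) - 72531/(-1282302) = 2280312/45609 - 72531*(-1/1282302) = 2280312*(1/45609) + 8059/142478 = 33048/661 + 8059/142478 = 4713939943/94177958 ≈ 50.054)
d - 1*1802460 = 4713939943/94177958 - 1*1802460 = 4713939943/94177958 - 1802460 = -169747288236737/94177958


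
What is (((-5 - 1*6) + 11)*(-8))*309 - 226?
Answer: -226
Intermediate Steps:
(((-5 - 1*6) + 11)*(-8))*309 - 226 = (((-5 - 6) + 11)*(-8))*309 - 226 = ((-11 + 11)*(-8))*309 - 226 = (0*(-8))*309 - 226 = 0*309 - 226 = 0 - 226 = -226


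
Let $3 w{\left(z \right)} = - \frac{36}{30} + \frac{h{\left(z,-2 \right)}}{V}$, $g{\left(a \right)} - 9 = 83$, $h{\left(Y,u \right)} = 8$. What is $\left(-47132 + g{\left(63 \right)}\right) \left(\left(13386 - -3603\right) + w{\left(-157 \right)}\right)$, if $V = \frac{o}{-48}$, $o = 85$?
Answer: $- \frac{13584239424}{17} \approx -7.9907 \cdot 10^{8}$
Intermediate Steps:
$g{\left(a \right)} = 92$ ($g{\left(a \right)} = 9 + 83 = 92$)
$V = - \frac{85}{48}$ ($V = \frac{85}{-48} = 85 \left(- \frac{1}{48}\right) = - \frac{85}{48} \approx -1.7708$)
$w{\left(z \right)} = - \frac{162}{85}$ ($w{\left(z \right)} = \frac{- \frac{36}{30} + \frac{8}{- \frac{85}{48}}}{3} = \frac{\left(-36\right) \frac{1}{30} + 8 \left(- \frac{48}{85}\right)}{3} = \frac{- \frac{6}{5} - \frac{384}{85}}{3} = \frac{1}{3} \left(- \frac{486}{85}\right) = - \frac{162}{85}$)
$\left(-47132 + g{\left(63 \right)}\right) \left(\left(13386 - -3603\right) + w{\left(-157 \right)}\right) = \left(-47132 + 92\right) \left(\left(13386 - -3603\right) - \frac{162}{85}\right) = - 47040 \left(\left(13386 + 3603\right) - \frac{162}{85}\right) = - 47040 \left(16989 - \frac{162}{85}\right) = \left(-47040\right) \frac{1443903}{85} = - \frac{13584239424}{17}$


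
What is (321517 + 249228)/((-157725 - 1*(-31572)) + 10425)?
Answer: -570745/115728 ≈ -4.9318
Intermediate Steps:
(321517 + 249228)/((-157725 - 1*(-31572)) + 10425) = 570745/((-157725 + 31572) + 10425) = 570745/(-126153 + 10425) = 570745/(-115728) = 570745*(-1/115728) = -570745/115728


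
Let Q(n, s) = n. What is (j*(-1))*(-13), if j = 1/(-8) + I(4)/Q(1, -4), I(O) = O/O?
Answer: 91/8 ≈ 11.375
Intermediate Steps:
I(O) = 1
j = 7/8 (j = 1/(-8) + 1/1 = 1*(-⅛) + 1*1 = -⅛ + 1 = 7/8 ≈ 0.87500)
(j*(-1))*(-13) = ((7/8)*(-1))*(-13) = -7/8*(-13) = 91/8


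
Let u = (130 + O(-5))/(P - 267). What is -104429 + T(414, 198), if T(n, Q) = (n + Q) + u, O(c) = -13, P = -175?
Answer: -3529787/34 ≈ -1.0382e+5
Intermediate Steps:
u = -9/34 (u = (130 - 13)/(-175 - 267) = 117/(-442) = 117*(-1/442) = -9/34 ≈ -0.26471)
T(n, Q) = -9/34 + Q + n (T(n, Q) = (n + Q) - 9/34 = (Q + n) - 9/34 = -9/34 + Q + n)
-104429 + T(414, 198) = -104429 + (-9/34 + 198 + 414) = -104429 + 20799/34 = -3529787/34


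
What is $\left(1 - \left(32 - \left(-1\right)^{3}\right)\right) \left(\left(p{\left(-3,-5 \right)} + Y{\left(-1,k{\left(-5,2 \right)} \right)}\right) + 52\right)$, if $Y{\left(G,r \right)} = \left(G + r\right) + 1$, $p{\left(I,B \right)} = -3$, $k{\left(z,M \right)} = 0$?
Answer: $-1568$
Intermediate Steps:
$Y{\left(G,r \right)} = 1 + G + r$
$\left(1 - \left(32 - \left(-1\right)^{3}\right)\right) \left(\left(p{\left(-3,-5 \right)} + Y{\left(-1,k{\left(-5,2 \right)} \right)}\right) + 52\right) = \left(1 - \left(32 - \left(-1\right)^{3}\right)\right) \left(\left(-3 + \left(1 - 1 + 0\right)\right) + 52\right) = \left(1 - 33\right) \left(\left(-3 + 0\right) + 52\right) = \left(1 - 33\right) \left(-3 + 52\right) = \left(-32\right) 49 = -1568$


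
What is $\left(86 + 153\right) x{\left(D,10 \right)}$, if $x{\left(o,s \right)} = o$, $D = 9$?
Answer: $2151$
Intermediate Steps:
$\left(86 + 153\right) x{\left(D,10 \right)} = \left(86 + 153\right) 9 = 239 \cdot 9 = 2151$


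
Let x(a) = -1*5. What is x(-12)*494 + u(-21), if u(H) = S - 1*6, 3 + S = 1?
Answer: -2478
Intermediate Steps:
S = -2 (S = -3 + 1 = -2)
u(H) = -8 (u(H) = -2 - 1*6 = -2 - 6 = -8)
x(a) = -5
x(-12)*494 + u(-21) = -5*494 - 8 = -2470 - 8 = -2478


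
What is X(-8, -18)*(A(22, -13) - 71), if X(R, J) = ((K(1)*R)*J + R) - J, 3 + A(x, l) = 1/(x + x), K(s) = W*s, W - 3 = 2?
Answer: -1188075/22 ≈ -54003.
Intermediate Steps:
W = 5 (W = 3 + 2 = 5)
K(s) = 5*s
A(x, l) = -3 + 1/(2*x) (A(x, l) = -3 + 1/(x + x) = -3 + 1/(2*x))
X(R, J) = R - J + 5*J*R (X(R, J) = (((5*1)*R)*J + R) - J = ((5*R)*J + R) - J = (5*J*R + R) - J = (R + 5*J*R) - J = R - J + 5*J*R)
X(-8, -18)*(A(22, -13) - 71) = (-8 - 1*(-18) + 5*(-18)*(-8))*((-3 + (½)/22) - 71) = (-8 + 18 + 720)*((-3 + (½)*(1/22)) - 71) = 730*((-3 + 1/44) - 71) = 730*(-131/44 - 71) = 730*(-3255/44) = -1188075/22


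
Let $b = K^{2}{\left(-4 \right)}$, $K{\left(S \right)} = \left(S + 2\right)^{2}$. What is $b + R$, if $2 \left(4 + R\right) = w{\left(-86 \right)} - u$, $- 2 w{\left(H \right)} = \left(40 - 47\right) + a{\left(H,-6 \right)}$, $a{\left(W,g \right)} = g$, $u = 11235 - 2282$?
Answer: $- \frac{17845}{4} \approx -4461.3$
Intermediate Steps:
$u = 8953$ ($u = 11235 - 2282 = 8953$)
$w{\left(H \right)} = \frac{13}{2}$ ($w{\left(H \right)} = - \frac{\left(40 - 47\right) - 6}{2} = - \frac{-7 - 6}{2} = \left(- \frac{1}{2}\right) \left(-13\right) = \frac{13}{2}$)
$K{\left(S \right)} = \left(2 + S\right)^{2}$
$R = - \frac{17909}{4}$ ($R = -4 + \frac{\frac{13}{2} - 8953}{2} = -4 + \frac{1}{2} \left(- \frac{17893}{2}\right) = -4 - \frac{17893}{4} = - \frac{17909}{4} \approx -4477.3$)
$b = 16$ ($b = \left(\left(2 - 4\right)^{2}\right)^{2} = \left(\left(-2\right)^{2}\right)^{2} = 4^{2} = 16$)
$b + R = 16 - \frac{17909}{4} = - \frac{17845}{4}$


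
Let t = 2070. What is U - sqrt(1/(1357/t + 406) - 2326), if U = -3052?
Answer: -3052 - 4*I*sqrt(194727687826)/36599 ≈ -3052.0 - 48.229*I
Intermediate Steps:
U - sqrt(1/(1357/t + 406) - 2326) = -3052 - sqrt(1/(1357/2070 + 406) - 2326) = -3052 - sqrt(1/(1357*(1/2070) + 406) - 2326) = -3052 - sqrt(1/(59/90 + 406) - 2326) = -3052 - sqrt(1/(36599/90) - 2326) = -3052 - sqrt(90/36599 - 2326) = -3052 - sqrt(-85129184/36599) = -3052 - 4*I*sqrt(194727687826)/36599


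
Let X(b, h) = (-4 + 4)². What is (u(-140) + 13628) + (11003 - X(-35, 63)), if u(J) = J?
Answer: 24491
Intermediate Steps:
X(b, h) = 0 (X(b, h) = 0² = 0)
(u(-140) + 13628) + (11003 - X(-35, 63)) = (-140 + 13628) + (11003 - 1*0) = 13488 + (11003 + 0) = 13488 + 11003 = 24491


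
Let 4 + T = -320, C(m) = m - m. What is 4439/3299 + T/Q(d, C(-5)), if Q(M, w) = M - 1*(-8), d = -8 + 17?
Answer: -993413/56083 ≈ -17.713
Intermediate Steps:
C(m) = 0
d = 9
Q(M, w) = 8 + M (Q(M, w) = M + 8 = 8 + M)
T = -324 (T = -4 - 320 = -324)
4439/3299 + T/Q(d, C(-5)) = 4439/3299 - 324/(8 + 9) = 4439*(1/3299) - 324/17 = 4439/3299 - 324*1/17 = 4439/3299 - 324/17 = -993413/56083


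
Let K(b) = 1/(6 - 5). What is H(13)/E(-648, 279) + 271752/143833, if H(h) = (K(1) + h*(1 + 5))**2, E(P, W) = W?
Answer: 973480561/40129407 ≈ 24.259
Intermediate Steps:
K(b) = 1 (K(b) = 1/1 = 1)
H(h) = (1 + 6*h)**2 (H(h) = (1 + h*(1 + 5))**2 = (1 + h*6)**2 = (1 + 6*h)**2)
H(13)/E(-648, 279) + 271752/143833 = (1 + 6*13)**2/279 + 271752/143833 = (1 + 78)**2*(1/279) + 271752*(1/143833) = 79**2*(1/279) + 271752/143833 = 6241*(1/279) + 271752/143833 = 6241/279 + 271752/143833 = 973480561/40129407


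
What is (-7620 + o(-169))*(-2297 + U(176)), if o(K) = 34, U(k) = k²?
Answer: -217558894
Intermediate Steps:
(-7620 + o(-169))*(-2297 + U(176)) = (-7620 + 34)*(-2297 + 176²) = -7586*(-2297 + 30976) = -7586*28679 = -217558894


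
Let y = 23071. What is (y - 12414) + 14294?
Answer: 24951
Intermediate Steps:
(y - 12414) + 14294 = (23071 - 12414) + 14294 = 10657 + 14294 = 24951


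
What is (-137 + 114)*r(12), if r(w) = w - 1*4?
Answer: -184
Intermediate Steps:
r(w) = -4 + w (r(w) = w - 4 = -4 + w)
(-137 + 114)*r(12) = (-137 + 114)*(-4 + 12) = -23*8 = -184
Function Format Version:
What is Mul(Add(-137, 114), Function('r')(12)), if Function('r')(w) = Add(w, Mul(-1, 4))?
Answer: -184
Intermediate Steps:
Function('r')(w) = Add(-4, w) (Function('r')(w) = Add(w, -4) = Add(-4, w))
Mul(Add(-137, 114), Function('r')(12)) = Mul(Add(-137, 114), Add(-4, 12)) = Mul(-23, 8) = -184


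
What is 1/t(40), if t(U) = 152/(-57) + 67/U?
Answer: -120/119 ≈ -1.0084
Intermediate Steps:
t(U) = -8/3 + 67/U (t(U) = 152*(-1/57) + 67/U = -8/3 + 67/U)
1/t(40) = 1/(-8/3 + 67/40) = 1/(-119/120) = -120/119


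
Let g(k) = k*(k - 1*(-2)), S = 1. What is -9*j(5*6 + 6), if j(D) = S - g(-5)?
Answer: 126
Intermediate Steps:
g(k) = k*(2 + k) (g(k) = k*(k + 2) = k*(2 + k))
j(D) = -14 (j(D) = 1 - (-5)*(2 - 5) = 1 - (-5)*(-3) = 1 - 1*15 = 1 - 15 = -14)
-9*j(5*6 + 6) = -9*(-14) = 126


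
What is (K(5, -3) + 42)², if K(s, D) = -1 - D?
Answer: 1936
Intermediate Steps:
(K(5, -3) + 42)² = ((-1 - 1*(-3)) + 42)² = ((-1 + 3) + 42)² = (2 + 42)² = 44² = 1936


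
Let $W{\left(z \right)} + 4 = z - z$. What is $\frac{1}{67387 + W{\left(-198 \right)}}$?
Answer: $\frac{1}{67383} \approx 1.4841 \cdot 10^{-5}$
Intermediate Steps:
$W{\left(z \right)} = -4$ ($W{\left(z \right)} = -4 + \left(z - z\right) = -4 + 0 = -4$)
$\frac{1}{67387 + W{\left(-198 \right)}} = \frac{1}{67387 - 4} = \frac{1}{67383}$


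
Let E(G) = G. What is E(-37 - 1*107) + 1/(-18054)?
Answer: -2599777/18054 ≈ -144.00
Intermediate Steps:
E(-37 - 1*107) + 1/(-18054) = (-37 - 1*107) + 1/(-18054) = (-37 - 107) - 1/18054 = -144 - 1/18054 = -2599777/18054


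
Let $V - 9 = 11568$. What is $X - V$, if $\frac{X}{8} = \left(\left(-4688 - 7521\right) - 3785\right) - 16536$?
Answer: $-271817$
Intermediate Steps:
$V = 11577$ ($V = 9 + 11568 = 11577$)
$X = -260240$ ($X = 8 \left(\left(\left(-4688 - 7521\right) - 3785\right) - 16536\right) = 8 \left(\left(-12209 - 3785\right) - 16536\right) = 8 \left(-15994 - 16536\right) = 8 \left(-32530\right) = -260240$)
$X - V = -260240 - 11577 = -271817$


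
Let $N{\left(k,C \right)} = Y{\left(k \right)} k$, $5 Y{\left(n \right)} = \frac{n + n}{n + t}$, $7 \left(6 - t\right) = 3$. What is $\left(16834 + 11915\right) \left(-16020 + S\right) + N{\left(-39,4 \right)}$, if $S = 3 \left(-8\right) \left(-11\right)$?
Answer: $- \frac{2264846311}{5} \approx -4.5297 \cdot 10^{8}$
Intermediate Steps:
$t = \frac{39}{7}$ ($t = 6 - \frac{3}{7} = \frac{39}{7} \approx 5.5714$)
$Y{\left(n \right)} = \frac{2 n}{5 \left(\frac{39}{7} + n\right)}$ ($Y{\left(n \right)} = \frac{\left(n + n\right) \frac{1}{n + \frac{39}{7}}}{5} = \frac{2 n \frac{1}{\frac{39}{7} + n}}{5} = \frac{2 n}{5 \left(\frac{39}{7} + n\right)}$)
$S = 264$ ($S = \left(-24\right) \left(-11\right) = 264$)
$N{\left(k,C \right)} = \frac{14 k^{2}}{5 \left(39 + 7 k\right)}$ ($N{\left(k,C \right)} = \frac{14 k}{5 \left(39 + 7 k\right)} k = \frac{14 k^{2}}{5 \left(39 + 7 k\right)}$)
$\left(16834 + 11915\right) \left(-16020 + S\right) + N{\left(-39,4 \right)} = \left(16834 + 11915\right) \left(-16020 + 264\right) + \frac{14 \left(-39\right)^{2}}{5 \left(39 + 7 \left(-39\right)\right)} = 28749 \left(-15756\right) + \frac{14}{5} \cdot 1521 \frac{1}{39 - 273} = -452969244 + \frac{14}{5} \cdot 1521 \frac{1}{-234} = -452969244 + \frac{14}{5} \cdot 1521 \left(- \frac{1}{234}\right) = -452969244 - \frac{91}{5} = - \frac{2264846311}{5}$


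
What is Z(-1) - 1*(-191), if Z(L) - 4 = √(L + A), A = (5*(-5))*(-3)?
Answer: 195 + √74 ≈ 203.60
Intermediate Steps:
A = 75 (A = -25*(-3) = 75)
Z(L) = 4 + √(75 + L) (Z(L) = 4 + √(L + 75) = 4 + √(75 + L))
Z(-1) - 1*(-191) = (4 + √(75 - 1)) - 1*(-191) = (4 + √74) + 191 = 195 + √74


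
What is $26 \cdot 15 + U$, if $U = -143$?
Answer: $247$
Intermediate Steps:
$26 \cdot 15 + U = 26 \cdot 15 - 143 = 390 - 143 = 247$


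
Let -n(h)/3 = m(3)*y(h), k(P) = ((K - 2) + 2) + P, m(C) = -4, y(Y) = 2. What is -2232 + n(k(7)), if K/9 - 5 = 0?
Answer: -2208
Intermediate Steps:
K = 45 (K = 45 + 9*0 = 45 + 0 = 45)
k(P) = 45 + P (k(P) = ((45 - 2) + 2) + P = (43 + 2) + P = 45 + P)
n(h) = 24 (n(h) = -(-12)*2 = -3*(-8) = 24)
-2232 + n(k(7)) = -2232 + 24 = -2208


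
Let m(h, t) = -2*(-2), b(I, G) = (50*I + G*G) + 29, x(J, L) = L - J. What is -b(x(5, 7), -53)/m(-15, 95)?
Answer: -1469/2 ≈ -734.50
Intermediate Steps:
b(I, G) = 29 + G**2 + 50*I (b(I, G) = (50*I + G**2) + 29 = (G**2 + 50*I) + 29 = 29 + G**2 + 50*I)
m(h, t) = 4
-b(x(5, 7), -53)/m(-15, 95) = -(29 + (-53)**2 + 50*(7 - 1*5))/4 = -(29 + 2809 + 50*(7 - 5))/4 = -(29 + 2809 + 50*2)/4 = -(29 + 2809 + 100)/4 = -2938/4 = -1*1469/2 = -1469/2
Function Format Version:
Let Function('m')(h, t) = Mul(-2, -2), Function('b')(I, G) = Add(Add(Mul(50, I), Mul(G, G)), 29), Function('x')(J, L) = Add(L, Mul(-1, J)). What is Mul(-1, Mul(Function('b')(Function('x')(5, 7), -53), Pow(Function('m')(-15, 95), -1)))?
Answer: Rational(-1469, 2) ≈ -734.50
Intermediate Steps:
Function('b')(I, G) = Add(29, Pow(G, 2), Mul(50, I)) (Function('b')(I, G) = Add(Add(Mul(50, I), Pow(G, 2)), 29) = Add(Add(Pow(G, 2), Mul(50, I)), 29) = Add(29, Pow(G, 2), Mul(50, I)))
Function('m')(h, t) = 4
Mul(-1, Mul(Function('b')(Function('x')(5, 7), -53), Pow(Function('m')(-15, 95), -1))) = Mul(-1, Mul(Add(29, Pow(-53, 2), Mul(50, Add(7, Mul(-1, 5)))), Pow(4, -1))) = Mul(-1, Mul(Add(29, 2809, Mul(50, Add(7, -5))), Rational(1, 4))) = Mul(-1, Mul(Add(29, 2809, Mul(50, 2)), Rational(1, 4))) = Mul(-1, Mul(Add(29, 2809, 100), Rational(1, 4))) = Mul(-1, Mul(2938, Rational(1, 4))) = Mul(-1, Rational(1469, 2)) = Rational(-1469, 2)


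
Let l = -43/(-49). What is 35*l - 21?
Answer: 68/7 ≈ 9.7143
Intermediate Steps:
l = 43/49 (l = -43*(-1/49) = 43/49 ≈ 0.87755)
35*l - 21 = 35*(43/49) - 21 = 215/7 - 21 = 68/7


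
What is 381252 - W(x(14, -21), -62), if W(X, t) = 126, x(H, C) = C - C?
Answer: 381126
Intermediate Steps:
x(H, C) = 0
381252 - W(x(14, -21), -62) = 381252 - 1*126 = 381252 - 126 = 381126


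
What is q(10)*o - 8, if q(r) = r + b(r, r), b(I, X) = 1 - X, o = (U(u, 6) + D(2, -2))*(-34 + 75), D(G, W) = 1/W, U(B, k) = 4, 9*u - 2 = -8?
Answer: 271/2 ≈ 135.50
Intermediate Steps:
u = -2/3 (u = 2/9 + (1/9)*(-8) = 2/9 - 8/9 = -2/3 ≈ -0.66667)
o = 287/2 (o = (4 + 1/(-2))*(-34 + 75) = (4 - 1/2)*41 = (7/2)*41 = 287/2 ≈ 143.50)
q(r) = 1 (q(r) = r + (1 - r) = 1)
q(10)*o - 8 = 1*(287/2) - 8 = 287/2 - 8 = 271/2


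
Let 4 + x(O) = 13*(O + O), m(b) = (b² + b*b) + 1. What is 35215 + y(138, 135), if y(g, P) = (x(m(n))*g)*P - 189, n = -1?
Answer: 1413646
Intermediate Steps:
m(b) = 1 + 2*b² (m(b) = (b² + b²) + 1 = 2*b² + 1 = 1 + 2*b²)
x(O) = -4 + 26*O (x(O) = -4 + 13*(O + O) = -4 + 13*(2*O) = -4 + 26*O)
y(g, P) = -189 + 74*P*g (y(g, P) = ((-4 + 26*(1 + 2*(-1)²))*g)*P - 189 = ((-4 + 26*(1 + 2*1))*g)*P - 189 = ((-4 + 26*(1 + 2))*g)*P - 189 = ((-4 + 26*3)*g)*P - 189 = ((-4 + 78)*g)*P - 189 = (74*g)*P - 189 = 74*P*g - 189 = -189 + 74*P*g)
35215 + y(138, 135) = 35215 + (-189 + 74*135*138) = 35215 + (-189 + 1378620) = 35215 + 1378431 = 1413646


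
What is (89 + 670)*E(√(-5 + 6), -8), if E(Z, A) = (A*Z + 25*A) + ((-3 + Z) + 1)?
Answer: -158631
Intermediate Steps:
E(Z, A) = -2 + Z + 25*A + A*Z (E(Z, A) = (25*A + A*Z) + (-2 + Z) = -2 + Z + 25*A + A*Z)
(89 + 670)*E(√(-5 + 6), -8) = (89 + 670)*(-2 + √(-5 + 6) + 25*(-8) - 8*√(-5 + 6)) = 759*(-2 + √1 - 200 - 8*√1) = 759*(-2 + 1 - 200 - 8*1) = 759*(-2 + 1 - 200 - 8) = 759*(-209) = -158631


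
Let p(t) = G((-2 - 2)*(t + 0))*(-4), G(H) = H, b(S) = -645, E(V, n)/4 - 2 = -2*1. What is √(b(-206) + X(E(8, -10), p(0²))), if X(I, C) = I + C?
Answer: I*√645 ≈ 25.397*I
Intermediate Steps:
E(V, n) = 0 (E(V, n) = 8 + 4*(-2*1) = 8 + 4*(-2) = 8 - 8 = 0)
p(t) = 16*t (p(t) = ((-2 - 2)*(t + 0))*(-4) = -4*t*(-4) = 16*t)
X(I, C) = C + I
√(b(-206) + X(E(8, -10), p(0²))) = √(-645 + (16*0² + 0)) = √(-645 + (16*0 + 0)) = √(-645 + (0 + 0)) = √(-645 + 0) = √(-645) = I*√645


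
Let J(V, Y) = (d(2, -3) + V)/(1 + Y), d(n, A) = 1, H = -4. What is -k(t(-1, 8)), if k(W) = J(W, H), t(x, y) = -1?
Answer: 0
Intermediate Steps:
J(V, Y) = (1 + V)/(1 + Y)
k(W) = -⅓ - W/3 (k(W) = (1 + W)/(1 - 4) = (1 + W)/(-3) = -(1 + W)/3 = -⅓ - W/3)
-k(t(-1, 8)) = -(-⅓ - ⅓*(-1)) = -(-⅓ + ⅓) = -1*0 = 0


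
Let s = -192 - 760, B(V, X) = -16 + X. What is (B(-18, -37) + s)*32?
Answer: -32160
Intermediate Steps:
s = -952
(B(-18, -37) + s)*32 = ((-16 - 37) - 952)*32 = (-53 - 952)*32 = -1005*32 = -32160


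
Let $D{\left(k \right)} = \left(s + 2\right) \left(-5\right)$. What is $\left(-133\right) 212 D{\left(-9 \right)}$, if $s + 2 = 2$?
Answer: $281960$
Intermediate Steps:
$s = 0$ ($s = -2 + 2 = 0$)
$D{\left(k \right)} = -10$ ($D{\left(k \right)} = \left(0 + 2\right) \left(-5\right) = 2 \left(-5\right) = -10$)
$\left(-133\right) 212 D{\left(-9 \right)} = \left(-133\right) 212 \left(-10\right) = \left(-28196\right) \left(-10\right) = 281960$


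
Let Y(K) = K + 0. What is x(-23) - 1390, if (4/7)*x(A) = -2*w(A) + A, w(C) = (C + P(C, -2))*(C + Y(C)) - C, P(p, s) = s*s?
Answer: -18279/4 ≈ -4569.8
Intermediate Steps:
P(p, s) = s²
Y(K) = K
w(C) = -C + 2*C*(4 + C) (w(C) = (C + (-2)²)*(C + C) - C = (C + 4)*(2*C) - C = (4 + C)*(2*C) - C = 2*C*(4 + C) - C = -C + 2*C*(4 + C))
x(A) = 7*A/4 - 7*A*(7 + 2*A)/2 (x(A) = 7*(-2*A*(7 + 2*A) + A)/4 = 7*(A - 2*A*(7 + 2*A))/4 = 7*A/4 - 7*A*(7 + 2*A)/2)
x(-23) - 1390 = (7/4)*(-23)*(-13 - 4*(-23)) - 1390 = (7/4)*(-23)*(-13 + 92) - 1390 = (7/4)*(-23)*79 - 1390 = -12719/4 - 1390 = -18279/4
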